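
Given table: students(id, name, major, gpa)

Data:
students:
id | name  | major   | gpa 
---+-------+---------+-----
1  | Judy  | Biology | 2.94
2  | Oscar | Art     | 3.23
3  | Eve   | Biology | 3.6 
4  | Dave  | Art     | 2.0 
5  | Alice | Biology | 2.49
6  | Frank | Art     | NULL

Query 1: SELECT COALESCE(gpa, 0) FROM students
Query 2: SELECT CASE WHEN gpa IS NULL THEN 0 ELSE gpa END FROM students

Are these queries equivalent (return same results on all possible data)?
Yes, equivalent

Both queries return: [(0,), (2.0,), (2.49,), (2.94,), (3.23,), (3.6,)]

Reason: COALESCE vs CASE for NULL handling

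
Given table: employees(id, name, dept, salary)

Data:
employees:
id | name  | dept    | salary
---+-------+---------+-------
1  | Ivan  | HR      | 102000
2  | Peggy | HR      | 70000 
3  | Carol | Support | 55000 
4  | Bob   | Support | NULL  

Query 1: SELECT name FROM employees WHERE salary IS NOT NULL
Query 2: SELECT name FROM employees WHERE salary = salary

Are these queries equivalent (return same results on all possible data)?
Yes, equivalent

Both queries return: [('Carol',), ('Ivan',), ('Peggy',)]

Reason: IS NOT NULL vs self-equality (both exclude NULLs)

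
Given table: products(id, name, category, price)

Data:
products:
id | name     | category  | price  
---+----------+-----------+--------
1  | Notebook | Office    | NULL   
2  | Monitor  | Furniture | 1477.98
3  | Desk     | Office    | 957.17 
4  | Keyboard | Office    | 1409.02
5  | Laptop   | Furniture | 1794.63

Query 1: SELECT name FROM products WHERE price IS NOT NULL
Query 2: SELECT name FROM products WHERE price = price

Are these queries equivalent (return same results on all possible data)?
Yes, equivalent

Both queries return: [('Desk',), ('Keyboard',), ('Laptop',), ('Monitor',)]

Reason: IS NOT NULL vs self-equality (both exclude NULLs)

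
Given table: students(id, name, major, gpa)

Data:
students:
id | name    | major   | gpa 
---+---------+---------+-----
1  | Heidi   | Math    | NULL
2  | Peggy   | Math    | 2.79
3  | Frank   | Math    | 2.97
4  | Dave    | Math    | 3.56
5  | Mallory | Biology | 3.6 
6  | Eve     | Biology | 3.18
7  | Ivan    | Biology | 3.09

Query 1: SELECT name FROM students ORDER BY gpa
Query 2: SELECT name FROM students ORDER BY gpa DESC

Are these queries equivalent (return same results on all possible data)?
No, not equivalent

Query 1 returns: [('Heidi',), ('Peggy',), ('Frank',), ('Ivan',), ('Eve',), ('Dave',), ('Mallory',)]
Query 2 returns: [('Mallory',), ('Dave',), ('Eve',), ('Ivan',), ('Frank',), ('Peggy',), ('Heidi',)]

Reason: ASC vs DESC gives opposite ordering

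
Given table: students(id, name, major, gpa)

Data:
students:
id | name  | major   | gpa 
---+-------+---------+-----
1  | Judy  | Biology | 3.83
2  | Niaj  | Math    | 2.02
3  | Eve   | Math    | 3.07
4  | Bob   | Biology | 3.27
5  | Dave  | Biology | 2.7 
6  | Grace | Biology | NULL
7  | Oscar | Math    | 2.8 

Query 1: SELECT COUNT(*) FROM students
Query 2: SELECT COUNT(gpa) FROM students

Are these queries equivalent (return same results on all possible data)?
No, not equivalent

Query 1 returns: [(7,)]
Query 2 returns: [(6,)]

Reason: COUNT(*) includes NULLs, COUNT(column) excludes them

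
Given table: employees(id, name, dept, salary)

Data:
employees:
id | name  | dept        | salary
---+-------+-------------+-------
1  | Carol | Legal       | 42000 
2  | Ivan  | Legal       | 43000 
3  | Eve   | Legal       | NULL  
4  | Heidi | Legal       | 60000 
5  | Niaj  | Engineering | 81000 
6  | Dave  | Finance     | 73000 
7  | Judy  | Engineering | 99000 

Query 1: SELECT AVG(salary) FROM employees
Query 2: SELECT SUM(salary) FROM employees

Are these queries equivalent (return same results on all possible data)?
No, not equivalent

Query 1 returns: [(66333.33333333333,)]
Query 2 returns: [(398000,)]

Reason: AVG vs SUM give different aggregate values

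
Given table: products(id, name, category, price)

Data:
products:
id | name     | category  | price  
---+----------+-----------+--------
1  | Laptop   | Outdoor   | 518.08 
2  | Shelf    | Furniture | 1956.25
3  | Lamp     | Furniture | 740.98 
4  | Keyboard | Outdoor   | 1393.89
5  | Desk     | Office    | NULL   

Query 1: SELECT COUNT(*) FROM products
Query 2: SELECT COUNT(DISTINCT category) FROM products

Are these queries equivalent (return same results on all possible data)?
No, not equivalent

Query 1 returns: [(5,)]
Query 2 returns: [(3,)]

Reason: COUNT(*) counts rows, COUNT(DISTINCT category) counts unique categorys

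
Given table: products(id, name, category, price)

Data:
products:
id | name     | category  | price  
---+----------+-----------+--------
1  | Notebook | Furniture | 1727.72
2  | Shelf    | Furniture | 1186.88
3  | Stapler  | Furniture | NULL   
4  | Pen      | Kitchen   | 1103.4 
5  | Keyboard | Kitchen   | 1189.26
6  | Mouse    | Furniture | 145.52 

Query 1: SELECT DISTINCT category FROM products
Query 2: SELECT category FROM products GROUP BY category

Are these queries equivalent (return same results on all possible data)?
Yes, equivalent

Both queries return: [('Furniture',), ('Kitchen',)]

Reason: Both get unique categorys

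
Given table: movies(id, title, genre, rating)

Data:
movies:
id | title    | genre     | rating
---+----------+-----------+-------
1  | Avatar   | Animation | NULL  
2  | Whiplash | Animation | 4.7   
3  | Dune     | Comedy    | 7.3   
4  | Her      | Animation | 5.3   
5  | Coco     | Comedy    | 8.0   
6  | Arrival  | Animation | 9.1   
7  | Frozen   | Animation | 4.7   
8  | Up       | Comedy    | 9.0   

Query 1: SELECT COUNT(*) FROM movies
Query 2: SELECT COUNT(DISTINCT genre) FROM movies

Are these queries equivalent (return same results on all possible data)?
No, not equivalent

Query 1 returns: [(8,)]
Query 2 returns: [(2,)]

Reason: COUNT(*) counts rows, COUNT(DISTINCT genre) counts unique genres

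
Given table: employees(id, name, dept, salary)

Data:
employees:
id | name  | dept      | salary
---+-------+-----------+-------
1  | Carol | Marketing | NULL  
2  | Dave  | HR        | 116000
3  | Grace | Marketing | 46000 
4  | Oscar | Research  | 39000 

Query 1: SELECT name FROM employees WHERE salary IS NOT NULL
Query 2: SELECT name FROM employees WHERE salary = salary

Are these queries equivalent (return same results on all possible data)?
Yes, equivalent

Both queries return: [('Dave',), ('Grace',), ('Oscar',)]

Reason: IS NOT NULL vs self-equality (both exclude NULLs)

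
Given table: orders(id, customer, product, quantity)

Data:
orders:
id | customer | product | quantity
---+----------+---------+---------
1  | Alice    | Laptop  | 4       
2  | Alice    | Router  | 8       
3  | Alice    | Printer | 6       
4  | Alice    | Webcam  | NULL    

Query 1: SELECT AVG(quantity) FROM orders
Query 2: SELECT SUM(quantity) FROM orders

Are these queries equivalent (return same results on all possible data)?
No, not equivalent

Query 1 returns: [(6.0,)]
Query 2 returns: [(18,)]

Reason: AVG vs SUM give different aggregate values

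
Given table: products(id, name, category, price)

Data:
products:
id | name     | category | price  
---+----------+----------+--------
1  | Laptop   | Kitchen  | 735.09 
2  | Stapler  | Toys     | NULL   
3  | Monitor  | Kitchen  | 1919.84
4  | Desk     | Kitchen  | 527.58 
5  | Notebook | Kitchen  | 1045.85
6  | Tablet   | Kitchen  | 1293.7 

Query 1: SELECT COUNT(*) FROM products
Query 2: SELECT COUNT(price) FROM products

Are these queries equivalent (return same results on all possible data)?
No, not equivalent

Query 1 returns: [(6,)]
Query 2 returns: [(5,)]

Reason: COUNT(*) includes NULLs, COUNT(column) excludes them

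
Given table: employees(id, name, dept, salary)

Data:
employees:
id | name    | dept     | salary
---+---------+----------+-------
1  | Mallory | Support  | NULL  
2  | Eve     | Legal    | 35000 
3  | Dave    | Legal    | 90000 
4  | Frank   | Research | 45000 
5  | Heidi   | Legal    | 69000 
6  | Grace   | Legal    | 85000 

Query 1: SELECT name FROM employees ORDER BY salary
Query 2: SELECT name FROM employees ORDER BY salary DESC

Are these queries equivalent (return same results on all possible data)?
No, not equivalent

Query 1 returns: [('Mallory',), ('Eve',), ('Frank',), ('Heidi',), ('Grace',), ('Dave',)]
Query 2 returns: [('Dave',), ('Grace',), ('Heidi',), ('Frank',), ('Eve',), ('Mallory',)]

Reason: ASC vs DESC gives opposite ordering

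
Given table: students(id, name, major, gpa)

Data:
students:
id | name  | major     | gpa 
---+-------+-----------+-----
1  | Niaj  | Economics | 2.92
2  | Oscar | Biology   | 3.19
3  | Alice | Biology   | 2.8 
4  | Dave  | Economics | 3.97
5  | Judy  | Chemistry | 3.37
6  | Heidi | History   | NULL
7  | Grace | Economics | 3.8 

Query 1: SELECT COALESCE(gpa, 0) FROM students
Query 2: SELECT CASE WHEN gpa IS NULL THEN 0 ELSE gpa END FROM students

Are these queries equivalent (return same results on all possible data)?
Yes, equivalent

Both queries return: [(0,), (2.8,), (2.92,), (3.19,), (3.37,), (3.8,), (3.97,)]

Reason: COALESCE vs CASE for NULL handling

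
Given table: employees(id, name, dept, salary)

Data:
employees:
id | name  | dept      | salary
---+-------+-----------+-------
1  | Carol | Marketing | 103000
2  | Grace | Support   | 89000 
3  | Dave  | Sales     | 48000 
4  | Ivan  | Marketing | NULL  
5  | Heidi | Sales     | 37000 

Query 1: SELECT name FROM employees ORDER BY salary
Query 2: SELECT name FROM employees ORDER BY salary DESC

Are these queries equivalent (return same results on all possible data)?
No, not equivalent

Query 1 returns: [('Ivan',), ('Heidi',), ('Dave',), ('Grace',), ('Carol',)]
Query 2 returns: [('Carol',), ('Grace',), ('Dave',), ('Heidi',), ('Ivan',)]

Reason: ASC vs DESC gives opposite ordering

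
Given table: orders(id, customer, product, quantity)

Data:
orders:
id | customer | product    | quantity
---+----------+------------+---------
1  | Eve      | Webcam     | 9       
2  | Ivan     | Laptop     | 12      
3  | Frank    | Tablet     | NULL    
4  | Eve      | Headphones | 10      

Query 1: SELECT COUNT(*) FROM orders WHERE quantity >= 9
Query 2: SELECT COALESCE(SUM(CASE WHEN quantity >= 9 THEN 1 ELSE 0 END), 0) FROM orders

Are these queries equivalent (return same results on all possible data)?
Yes, equivalent

Both queries return: [(3,)]

Reason: COUNT with WHERE vs conditional SUM (COALESCE handles empty-table NULL)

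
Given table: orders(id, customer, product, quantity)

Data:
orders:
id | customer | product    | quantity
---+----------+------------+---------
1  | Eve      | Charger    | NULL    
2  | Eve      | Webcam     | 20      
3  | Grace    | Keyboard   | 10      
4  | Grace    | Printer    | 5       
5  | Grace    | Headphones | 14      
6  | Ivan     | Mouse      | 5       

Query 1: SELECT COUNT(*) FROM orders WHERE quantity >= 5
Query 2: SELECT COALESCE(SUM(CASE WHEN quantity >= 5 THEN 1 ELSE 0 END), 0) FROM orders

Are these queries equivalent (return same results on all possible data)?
Yes, equivalent

Both queries return: [(5,)]

Reason: COUNT with WHERE vs conditional SUM (COALESCE handles empty-table NULL)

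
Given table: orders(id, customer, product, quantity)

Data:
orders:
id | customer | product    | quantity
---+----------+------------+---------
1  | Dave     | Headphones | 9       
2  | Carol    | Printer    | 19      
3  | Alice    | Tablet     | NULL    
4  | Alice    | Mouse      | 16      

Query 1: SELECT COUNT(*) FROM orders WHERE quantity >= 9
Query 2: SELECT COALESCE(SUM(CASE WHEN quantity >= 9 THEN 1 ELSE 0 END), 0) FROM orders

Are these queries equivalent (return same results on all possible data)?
Yes, equivalent

Both queries return: [(3,)]

Reason: COUNT with WHERE vs conditional SUM (COALESCE handles empty-table NULL)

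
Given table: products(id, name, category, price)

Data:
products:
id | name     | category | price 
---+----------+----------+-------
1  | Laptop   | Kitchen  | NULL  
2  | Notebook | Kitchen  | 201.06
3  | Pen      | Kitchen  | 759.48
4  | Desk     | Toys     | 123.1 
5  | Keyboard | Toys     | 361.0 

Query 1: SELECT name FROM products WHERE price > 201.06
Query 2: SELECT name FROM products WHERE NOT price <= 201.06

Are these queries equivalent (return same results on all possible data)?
Yes, equivalent

Both queries return: [('Keyboard',), ('Pen',)]

Reason: Both filter price > 201.06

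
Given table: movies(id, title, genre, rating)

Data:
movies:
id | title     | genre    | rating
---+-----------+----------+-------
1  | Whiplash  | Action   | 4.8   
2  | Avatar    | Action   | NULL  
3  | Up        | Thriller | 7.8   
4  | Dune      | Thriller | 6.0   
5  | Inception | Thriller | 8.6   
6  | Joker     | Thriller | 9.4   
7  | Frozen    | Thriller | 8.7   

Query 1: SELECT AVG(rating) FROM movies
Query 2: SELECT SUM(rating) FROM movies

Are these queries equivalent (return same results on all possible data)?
No, not equivalent

Query 1 returns: [(7.55,)]
Query 2 returns: [(45.3,)]

Reason: AVG vs SUM give different aggregate values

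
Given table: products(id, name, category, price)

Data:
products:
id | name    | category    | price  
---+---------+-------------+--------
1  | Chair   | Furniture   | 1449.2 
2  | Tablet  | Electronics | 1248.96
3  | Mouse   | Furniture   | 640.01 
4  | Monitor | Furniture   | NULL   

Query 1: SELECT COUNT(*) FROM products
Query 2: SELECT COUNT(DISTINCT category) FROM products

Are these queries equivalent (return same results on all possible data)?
No, not equivalent

Query 1 returns: [(4,)]
Query 2 returns: [(2,)]

Reason: COUNT(*) counts rows, COUNT(DISTINCT category) counts unique categorys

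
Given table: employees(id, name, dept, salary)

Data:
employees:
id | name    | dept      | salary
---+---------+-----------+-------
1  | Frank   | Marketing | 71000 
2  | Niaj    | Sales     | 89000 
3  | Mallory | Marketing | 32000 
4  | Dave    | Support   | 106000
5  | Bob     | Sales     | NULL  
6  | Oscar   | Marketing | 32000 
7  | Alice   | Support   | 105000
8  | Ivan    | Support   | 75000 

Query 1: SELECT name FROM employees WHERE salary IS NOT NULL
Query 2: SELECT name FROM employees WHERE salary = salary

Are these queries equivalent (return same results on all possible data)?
Yes, equivalent

Both queries return: [('Alice',), ('Dave',), ('Frank',), ('Ivan',), ('Mallory',), ('Niaj',), ('Oscar',)]

Reason: IS NOT NULL vs self-equality (both exclude NULLs)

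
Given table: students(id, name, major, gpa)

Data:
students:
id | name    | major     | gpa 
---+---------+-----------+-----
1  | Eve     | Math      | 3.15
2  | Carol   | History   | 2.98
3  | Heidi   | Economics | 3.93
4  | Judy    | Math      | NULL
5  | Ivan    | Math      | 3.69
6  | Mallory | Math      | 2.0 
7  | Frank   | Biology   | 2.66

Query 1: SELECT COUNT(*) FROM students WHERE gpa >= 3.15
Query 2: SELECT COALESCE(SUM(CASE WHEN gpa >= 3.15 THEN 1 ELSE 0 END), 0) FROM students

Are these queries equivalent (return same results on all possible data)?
Yes, equivalent

Both queries return: [(3,)]

Reason: COUNT with WHERE vs conditional SUM (COALESCE handles empty-table NULL)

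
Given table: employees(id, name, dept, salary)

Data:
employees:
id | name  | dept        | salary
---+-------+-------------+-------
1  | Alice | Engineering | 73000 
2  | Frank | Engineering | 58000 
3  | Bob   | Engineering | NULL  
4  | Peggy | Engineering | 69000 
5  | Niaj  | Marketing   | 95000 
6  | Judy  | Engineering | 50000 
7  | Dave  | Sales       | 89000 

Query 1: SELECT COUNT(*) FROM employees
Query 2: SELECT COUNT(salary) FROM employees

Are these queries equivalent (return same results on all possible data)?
No, not equivalent

Query 1 returns: [(7,)]
Query 2 returns: [(6,)]

Reason: COUNT(*) includes NULLs, COUNT(column) excludes them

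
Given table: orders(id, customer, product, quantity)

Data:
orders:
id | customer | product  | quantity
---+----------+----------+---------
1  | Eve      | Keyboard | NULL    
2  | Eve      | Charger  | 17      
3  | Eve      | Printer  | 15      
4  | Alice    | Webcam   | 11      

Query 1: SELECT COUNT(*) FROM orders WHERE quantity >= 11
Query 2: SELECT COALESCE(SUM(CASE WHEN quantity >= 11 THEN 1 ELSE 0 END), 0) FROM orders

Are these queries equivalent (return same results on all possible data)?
Yes, equivalent

Both queries return: [(3,)]

Reason: COUNT with WHERE vs conditional SUM (COALESCE handles empty-table NULL)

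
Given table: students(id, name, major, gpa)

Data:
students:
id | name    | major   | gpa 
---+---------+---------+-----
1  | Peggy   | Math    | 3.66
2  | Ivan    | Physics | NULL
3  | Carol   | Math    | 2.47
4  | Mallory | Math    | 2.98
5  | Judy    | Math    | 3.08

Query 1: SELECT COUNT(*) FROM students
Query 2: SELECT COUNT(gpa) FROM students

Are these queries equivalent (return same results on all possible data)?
No, not equivalent

Query 1 returns: [(5,)]
Query 2 returns: [(4,)]

Reason: COUNT(*) includes NULLs, COUNT(column) excludes them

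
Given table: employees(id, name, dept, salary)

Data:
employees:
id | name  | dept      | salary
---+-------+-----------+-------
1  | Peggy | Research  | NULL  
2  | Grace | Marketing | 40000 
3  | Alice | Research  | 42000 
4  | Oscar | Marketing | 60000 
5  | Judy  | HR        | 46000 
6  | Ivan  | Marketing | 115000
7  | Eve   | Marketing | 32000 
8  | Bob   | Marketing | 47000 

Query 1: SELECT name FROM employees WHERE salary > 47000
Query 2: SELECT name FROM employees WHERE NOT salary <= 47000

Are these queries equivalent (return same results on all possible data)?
Yes, equivalent

Both queries return: [('Ivan',), ('Oscar',)]

Reason: Both filter salary > 47000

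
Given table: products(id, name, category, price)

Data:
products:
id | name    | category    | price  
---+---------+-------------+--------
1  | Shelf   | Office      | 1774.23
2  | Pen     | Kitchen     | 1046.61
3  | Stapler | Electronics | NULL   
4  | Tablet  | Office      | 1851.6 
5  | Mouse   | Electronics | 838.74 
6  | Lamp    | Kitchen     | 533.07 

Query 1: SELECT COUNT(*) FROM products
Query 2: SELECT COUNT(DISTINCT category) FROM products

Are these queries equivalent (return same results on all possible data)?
No, not equivalent

Query 1 returns: [(6,)]
Query 2 returns: [(3,)]

Reason: COUNT(*) counts rows, COUNT(DISTINCT category) counts unique categorys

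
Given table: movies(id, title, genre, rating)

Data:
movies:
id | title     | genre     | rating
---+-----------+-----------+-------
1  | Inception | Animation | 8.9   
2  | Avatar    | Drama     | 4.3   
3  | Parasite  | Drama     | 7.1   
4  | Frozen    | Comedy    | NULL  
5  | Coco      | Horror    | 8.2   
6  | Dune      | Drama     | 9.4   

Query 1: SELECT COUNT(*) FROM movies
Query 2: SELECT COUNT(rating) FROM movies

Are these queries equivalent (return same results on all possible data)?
No, not equivalent

Query 1 returns: [(6,)]
Query 2 returns: [(5,)]

Reason: COUNT(*) includes NULLs, COUNT(column) excludes them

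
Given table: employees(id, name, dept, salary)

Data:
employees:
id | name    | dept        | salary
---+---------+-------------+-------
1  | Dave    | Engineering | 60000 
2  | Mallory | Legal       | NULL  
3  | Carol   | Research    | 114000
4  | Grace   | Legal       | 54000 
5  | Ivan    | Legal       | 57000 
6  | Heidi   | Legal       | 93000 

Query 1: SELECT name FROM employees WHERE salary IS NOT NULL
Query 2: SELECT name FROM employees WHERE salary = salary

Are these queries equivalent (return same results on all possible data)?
Yes, equivalent

Both queries return: [('Carol',), ('Dave',), ('Grace',), ('Heidi',), ('Ivan',)]

Reason: IS NOT NULL vs self-equality (both exclude NULLs)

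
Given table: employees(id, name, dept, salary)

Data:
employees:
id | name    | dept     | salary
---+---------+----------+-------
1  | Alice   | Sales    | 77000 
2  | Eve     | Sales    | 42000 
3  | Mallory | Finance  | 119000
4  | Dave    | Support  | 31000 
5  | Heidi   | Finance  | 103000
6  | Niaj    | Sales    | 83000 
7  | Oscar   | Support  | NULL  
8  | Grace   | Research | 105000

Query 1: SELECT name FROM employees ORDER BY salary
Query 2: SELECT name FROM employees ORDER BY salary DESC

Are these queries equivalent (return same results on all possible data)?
No, not equivalent

Query 1 returns: [('Oscar',), ('Dave',), ('Eve',), ('Alice',), ('Niaj',), ('Heidi',), ('Grace',), ('Mallory',)]
Query 2 returns: [('Mallory',), ('Grace',), ('Heidi',), ('Niaj',), ('Alice',), ('Eve',), ('Dave',), ('Oscar',)]

Reason: ASC vs DESC gives opposite ordering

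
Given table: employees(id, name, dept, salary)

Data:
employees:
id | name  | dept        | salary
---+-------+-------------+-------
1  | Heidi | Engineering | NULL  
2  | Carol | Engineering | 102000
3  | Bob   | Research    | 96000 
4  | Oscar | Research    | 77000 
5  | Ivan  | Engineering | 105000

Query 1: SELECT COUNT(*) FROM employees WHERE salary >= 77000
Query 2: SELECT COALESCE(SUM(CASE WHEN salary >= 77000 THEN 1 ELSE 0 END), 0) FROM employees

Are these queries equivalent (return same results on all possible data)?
Yes, equivalent

Both queries return: [(4,)]

Reason: COUNT with WHERE vs conditional SUM (COALESCE handles empty-table NULL)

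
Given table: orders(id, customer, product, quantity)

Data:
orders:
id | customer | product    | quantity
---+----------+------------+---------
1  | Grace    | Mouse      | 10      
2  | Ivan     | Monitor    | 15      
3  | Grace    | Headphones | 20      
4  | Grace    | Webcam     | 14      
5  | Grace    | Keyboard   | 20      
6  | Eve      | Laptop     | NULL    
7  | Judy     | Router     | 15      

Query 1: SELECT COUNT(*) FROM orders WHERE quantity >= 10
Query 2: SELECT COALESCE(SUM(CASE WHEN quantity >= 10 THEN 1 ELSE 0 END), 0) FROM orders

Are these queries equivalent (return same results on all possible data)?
Yes, equivalent

Both queries return: [(6,)]

Reason: COUNT with WHERE vs conditional SUM (COALESCE handles empty-table NULL)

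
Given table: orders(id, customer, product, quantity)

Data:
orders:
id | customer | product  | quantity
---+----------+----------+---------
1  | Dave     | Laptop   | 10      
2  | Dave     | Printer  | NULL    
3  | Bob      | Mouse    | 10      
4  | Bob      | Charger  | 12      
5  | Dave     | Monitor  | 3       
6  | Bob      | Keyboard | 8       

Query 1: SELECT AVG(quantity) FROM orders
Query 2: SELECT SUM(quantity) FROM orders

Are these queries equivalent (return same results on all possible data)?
No, not equivalent

Query 1 returns: [(8.6,)]
Query 2 returns: [(43,)]

Reason: AVG vs SUM give different aggregate values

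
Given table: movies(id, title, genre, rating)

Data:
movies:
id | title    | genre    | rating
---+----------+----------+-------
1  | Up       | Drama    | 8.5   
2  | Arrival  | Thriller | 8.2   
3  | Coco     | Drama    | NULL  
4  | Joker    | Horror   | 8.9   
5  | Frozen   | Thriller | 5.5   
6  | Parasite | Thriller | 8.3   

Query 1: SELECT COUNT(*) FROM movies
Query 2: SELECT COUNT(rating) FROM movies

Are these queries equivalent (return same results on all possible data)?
No, not equivalent

Query 1 returns: [(6,)]
Query 2 returns: [(5,)]

Reason: COUNT(*) includes NULLs, COUNT(column) excludes them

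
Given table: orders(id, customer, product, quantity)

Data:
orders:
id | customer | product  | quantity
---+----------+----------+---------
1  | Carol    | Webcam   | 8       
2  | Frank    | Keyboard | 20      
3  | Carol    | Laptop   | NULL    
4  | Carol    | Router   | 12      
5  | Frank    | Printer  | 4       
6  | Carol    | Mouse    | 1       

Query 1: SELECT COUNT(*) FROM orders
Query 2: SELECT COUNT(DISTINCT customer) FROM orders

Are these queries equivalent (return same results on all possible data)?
No, not equivalent

Query 1 returns: [(6,)]
Query 2 returns: [(2,)]

Reason: COUNT(*) counts rows, COUNT(DISTINCT customer) counts unique customers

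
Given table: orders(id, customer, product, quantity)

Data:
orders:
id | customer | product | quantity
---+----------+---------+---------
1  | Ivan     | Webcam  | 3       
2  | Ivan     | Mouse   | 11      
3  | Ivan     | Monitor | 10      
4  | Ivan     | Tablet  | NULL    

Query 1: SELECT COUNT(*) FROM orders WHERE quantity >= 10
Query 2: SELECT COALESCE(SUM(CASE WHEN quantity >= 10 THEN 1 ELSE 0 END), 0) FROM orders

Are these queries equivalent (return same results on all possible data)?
Yes, equivalent

Both queries return: [(2,)]

Reason: COUNT with WHERE vs conditional SUM (COALESCE handles empty-table NULL)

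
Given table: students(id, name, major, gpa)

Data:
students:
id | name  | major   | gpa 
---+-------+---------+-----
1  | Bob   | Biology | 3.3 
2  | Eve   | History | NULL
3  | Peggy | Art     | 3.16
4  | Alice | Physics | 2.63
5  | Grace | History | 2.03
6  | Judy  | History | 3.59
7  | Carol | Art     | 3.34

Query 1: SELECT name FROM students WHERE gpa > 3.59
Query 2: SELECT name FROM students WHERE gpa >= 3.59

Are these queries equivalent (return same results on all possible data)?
No, not equivalent

Query 1 returns: []
Query 2 returns: [('Judy',)]

Reason: > vs >= gives different results when gpa = 3.59 exists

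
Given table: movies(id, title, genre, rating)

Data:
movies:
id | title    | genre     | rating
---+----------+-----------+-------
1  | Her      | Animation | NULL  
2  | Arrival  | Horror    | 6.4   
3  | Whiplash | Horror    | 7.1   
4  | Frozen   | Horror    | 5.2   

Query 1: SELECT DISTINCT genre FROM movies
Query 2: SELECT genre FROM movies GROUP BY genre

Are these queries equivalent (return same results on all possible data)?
Yes, equivalent

Both queries return: [('Animation',), ('Horror',)]

Reason: Both get unique genres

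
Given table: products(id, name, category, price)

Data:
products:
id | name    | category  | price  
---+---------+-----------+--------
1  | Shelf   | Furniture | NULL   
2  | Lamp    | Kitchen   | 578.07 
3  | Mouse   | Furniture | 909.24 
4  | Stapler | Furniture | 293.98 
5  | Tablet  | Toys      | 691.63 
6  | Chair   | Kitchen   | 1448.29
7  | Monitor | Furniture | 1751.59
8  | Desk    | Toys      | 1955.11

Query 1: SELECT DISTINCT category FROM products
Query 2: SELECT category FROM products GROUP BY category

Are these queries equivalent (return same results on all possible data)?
Yes, equivalent

Both queries return: [('Furniture',), ('Kitchen',), ('Toys',)]

Reason: Both get unique categorys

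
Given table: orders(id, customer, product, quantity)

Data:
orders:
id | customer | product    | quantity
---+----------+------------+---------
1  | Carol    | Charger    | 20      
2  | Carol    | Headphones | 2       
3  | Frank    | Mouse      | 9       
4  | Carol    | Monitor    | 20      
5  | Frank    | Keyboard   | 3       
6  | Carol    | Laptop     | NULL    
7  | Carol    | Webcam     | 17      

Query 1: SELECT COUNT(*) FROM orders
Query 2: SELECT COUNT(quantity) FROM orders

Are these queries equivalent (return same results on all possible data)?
No, not equivalent

Query 1 returns: [(7,)]
Query 2 returns: [(6,)]

Reason: COUNT(*) includes NULLs, COUNT(column) excludes them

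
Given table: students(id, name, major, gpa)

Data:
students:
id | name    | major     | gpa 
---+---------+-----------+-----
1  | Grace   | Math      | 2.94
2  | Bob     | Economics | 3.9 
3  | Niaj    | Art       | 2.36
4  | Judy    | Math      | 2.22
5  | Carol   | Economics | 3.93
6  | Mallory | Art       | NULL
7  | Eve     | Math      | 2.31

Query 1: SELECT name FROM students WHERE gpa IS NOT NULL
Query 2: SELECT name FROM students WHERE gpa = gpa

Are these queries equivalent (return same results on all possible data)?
Yes, equivalent

Both queries return: [('Bob',), ('Carol',), ('Eve',), ('Grace',), ('Judy',), ('Niaj',)]

Reason: IS NOT NULL vs self-equality (both exclude NULLs)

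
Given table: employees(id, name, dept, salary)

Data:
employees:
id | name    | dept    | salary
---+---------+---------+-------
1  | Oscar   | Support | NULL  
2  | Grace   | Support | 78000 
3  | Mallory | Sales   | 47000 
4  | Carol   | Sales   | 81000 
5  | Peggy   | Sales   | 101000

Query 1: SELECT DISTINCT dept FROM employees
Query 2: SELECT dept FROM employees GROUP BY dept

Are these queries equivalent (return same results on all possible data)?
Yes, equivalent

Both queries return: [('Sales',), ('Support',)]

Reason: Both get unique depts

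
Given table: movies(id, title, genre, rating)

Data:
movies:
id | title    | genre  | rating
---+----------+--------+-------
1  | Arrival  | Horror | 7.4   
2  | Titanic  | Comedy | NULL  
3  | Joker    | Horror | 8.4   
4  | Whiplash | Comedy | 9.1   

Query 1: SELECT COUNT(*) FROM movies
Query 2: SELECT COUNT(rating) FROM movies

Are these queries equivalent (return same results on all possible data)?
No, not equivalent

Query 1 returns: [(4,)]
Query 2 returns: [(3,)]

Reason: COUNT(*) includes NULLs, COUNT(column) excludes them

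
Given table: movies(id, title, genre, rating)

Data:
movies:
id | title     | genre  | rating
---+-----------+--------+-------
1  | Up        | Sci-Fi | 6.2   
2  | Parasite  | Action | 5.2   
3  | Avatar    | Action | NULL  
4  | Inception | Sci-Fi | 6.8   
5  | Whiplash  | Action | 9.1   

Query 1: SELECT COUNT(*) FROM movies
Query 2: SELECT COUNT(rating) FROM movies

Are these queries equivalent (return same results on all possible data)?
No, not equivalent

Query 1 returns: [(5,)]
Query 2 returns: [(4,)]

Reason: COUNT(*) includes NULLs, COUNT(column) excludes them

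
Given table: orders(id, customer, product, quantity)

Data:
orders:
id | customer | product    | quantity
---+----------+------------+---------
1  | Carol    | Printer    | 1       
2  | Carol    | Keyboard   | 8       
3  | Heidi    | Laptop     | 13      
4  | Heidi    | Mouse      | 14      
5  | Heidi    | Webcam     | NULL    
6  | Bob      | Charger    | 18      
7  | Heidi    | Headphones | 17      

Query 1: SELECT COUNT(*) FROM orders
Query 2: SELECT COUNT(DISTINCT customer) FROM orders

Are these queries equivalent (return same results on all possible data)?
No, not equivalent

Query 1 returns: [(7,)]
Query 2 returns: [(3,)]

Reason: COUNT(*) counts rows, COUNT(DISTINCT customer) counts unique customers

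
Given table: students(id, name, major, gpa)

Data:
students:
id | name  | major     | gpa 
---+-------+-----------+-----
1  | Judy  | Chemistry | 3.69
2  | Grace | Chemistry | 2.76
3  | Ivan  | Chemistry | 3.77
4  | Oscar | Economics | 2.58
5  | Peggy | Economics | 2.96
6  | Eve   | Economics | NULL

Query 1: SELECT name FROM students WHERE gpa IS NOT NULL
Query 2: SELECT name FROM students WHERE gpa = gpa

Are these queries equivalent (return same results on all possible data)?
Yes, equivalent

Both queries return: [('Grace',), ('Ivan',), ('Judy',), ('Oscar',), ('Peggy',)]

Reason: IS NOT NULL vs self-equality (both exclude NULLs)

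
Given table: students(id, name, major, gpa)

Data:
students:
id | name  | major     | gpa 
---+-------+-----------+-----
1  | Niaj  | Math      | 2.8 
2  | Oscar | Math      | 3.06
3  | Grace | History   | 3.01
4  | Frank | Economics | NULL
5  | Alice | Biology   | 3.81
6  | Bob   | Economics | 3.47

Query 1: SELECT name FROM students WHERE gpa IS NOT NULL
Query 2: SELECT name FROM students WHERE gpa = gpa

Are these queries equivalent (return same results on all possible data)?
Yes, equivalent

Both queries return: [('Alice',), ('Bob',), ('Grace',), ('Niaj',), ('Oscar',)]

Reason: IS NOT NULL vs self-equality (both exclude NULLs)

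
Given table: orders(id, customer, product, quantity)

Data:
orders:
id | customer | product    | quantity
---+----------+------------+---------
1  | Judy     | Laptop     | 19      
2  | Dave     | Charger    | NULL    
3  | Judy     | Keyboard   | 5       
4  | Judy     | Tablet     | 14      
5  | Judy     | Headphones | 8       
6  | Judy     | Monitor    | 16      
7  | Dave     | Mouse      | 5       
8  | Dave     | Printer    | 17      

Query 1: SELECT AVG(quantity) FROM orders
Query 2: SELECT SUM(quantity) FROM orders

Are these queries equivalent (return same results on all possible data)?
No, not equivalent

Query 1 returns: [(12.0,)]
Query 2 returns: [(84,)]

Reason: AVG vs SUM give different aggregate values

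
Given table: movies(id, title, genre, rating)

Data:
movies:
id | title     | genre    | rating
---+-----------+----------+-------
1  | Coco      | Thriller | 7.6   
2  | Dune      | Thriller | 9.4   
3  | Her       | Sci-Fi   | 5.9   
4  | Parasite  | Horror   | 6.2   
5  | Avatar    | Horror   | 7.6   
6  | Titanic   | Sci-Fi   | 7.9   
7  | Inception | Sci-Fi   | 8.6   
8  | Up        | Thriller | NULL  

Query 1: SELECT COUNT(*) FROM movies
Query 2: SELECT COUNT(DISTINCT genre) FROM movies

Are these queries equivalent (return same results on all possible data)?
No, not equivalent

Query 1 returns: [(8,)]
Query 2 returns: [(3,)]

Reason: COUNT(*) counts rows, COUNT(DISTINCT genre) counts unique genres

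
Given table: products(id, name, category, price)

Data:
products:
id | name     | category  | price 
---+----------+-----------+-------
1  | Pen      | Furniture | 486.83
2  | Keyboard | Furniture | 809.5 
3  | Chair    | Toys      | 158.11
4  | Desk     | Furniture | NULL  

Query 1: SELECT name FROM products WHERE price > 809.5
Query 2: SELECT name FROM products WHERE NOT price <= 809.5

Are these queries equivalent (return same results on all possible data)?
Yes, equivalent

Both queries return: []

Reason: Both filter price > 809.5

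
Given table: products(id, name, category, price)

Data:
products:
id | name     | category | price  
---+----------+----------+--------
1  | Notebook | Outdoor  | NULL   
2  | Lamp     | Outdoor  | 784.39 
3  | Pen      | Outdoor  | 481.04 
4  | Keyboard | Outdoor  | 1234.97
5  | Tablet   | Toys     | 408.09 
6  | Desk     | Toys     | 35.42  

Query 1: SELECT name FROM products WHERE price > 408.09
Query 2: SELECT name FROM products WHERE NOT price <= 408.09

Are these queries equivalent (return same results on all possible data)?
Yes, equivalent

Both queries return: [('Keyboard',), ('Lamp',), ('Pen',)]

Reason: Both filter price > 408.09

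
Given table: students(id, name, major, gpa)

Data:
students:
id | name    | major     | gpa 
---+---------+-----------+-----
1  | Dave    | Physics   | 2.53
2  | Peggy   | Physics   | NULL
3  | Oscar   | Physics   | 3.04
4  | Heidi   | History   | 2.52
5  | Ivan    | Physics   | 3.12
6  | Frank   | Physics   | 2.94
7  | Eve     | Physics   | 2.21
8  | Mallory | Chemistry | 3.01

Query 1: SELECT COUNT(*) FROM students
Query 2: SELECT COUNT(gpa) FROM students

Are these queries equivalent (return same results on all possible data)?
No, not equivalent

Query 1 returns: [(8,)]
Query 2 returns: [(7,)]

Reason: COUNT(*) includes NULLs, COUNT(column) excludes them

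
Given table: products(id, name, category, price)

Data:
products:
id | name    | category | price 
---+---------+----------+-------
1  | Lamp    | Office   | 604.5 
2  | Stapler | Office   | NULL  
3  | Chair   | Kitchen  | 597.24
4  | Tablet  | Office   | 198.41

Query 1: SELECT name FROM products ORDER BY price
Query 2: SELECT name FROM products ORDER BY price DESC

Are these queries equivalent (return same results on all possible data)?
No, not equivalent

Query 1 returns: [('Stapler',), ('Tablet',), ('Chair',), ('Lamp',)]
Query 2 returns: [('Lamp',), ('Chair',), ('Tablet',), ('Stapler',)]

Reason: ASC vs DESC gives opposite ordering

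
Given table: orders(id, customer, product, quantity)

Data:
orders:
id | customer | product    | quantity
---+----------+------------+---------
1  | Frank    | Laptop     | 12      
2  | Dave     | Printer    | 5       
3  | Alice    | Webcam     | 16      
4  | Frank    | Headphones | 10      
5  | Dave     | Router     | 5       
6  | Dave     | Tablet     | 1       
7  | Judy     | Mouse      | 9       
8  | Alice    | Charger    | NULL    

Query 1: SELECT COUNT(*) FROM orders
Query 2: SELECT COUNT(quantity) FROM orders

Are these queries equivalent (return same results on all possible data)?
No, not equivalent

Query 1 returns: [(8,)]
Query 2 returns: [(7,)]

Reason: COUNT(*) includes NULLs, COUNT(column) excludes them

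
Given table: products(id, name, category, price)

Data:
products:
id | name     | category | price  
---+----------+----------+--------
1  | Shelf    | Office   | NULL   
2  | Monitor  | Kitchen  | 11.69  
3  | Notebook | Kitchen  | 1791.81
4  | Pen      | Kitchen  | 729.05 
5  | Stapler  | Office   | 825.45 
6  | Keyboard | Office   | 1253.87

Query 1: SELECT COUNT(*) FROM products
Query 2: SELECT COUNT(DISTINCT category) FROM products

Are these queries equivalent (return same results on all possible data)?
No, not equivalent

Query 1 returns: [(6,)]
Query 2 returns: [(2,)]

Reason: COUNT(*) counts rows, COUNT(DISTINCT category) counts unique categorys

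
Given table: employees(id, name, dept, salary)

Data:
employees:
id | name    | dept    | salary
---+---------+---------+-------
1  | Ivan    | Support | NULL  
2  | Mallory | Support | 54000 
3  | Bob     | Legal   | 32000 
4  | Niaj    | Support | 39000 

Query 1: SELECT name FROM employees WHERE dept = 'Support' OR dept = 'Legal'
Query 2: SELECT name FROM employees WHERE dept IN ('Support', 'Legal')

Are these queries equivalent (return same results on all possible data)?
Yes, equivalent

Both queries return: [('Bob',), ('Ivan',), ('Mallory',), ('Niaj',)]

Reason: OR vs IN are equivalent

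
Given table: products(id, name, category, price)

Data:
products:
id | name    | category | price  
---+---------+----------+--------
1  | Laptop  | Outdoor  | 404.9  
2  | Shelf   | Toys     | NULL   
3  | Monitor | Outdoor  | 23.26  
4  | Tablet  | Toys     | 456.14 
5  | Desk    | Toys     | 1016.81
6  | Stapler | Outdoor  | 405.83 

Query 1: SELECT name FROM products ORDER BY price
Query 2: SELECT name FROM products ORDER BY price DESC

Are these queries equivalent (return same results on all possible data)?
No, not equivalent

Query 1 returns: [('Shelf',), ('Monitor',), ('Laptop',), ('Stapler',), ('Tablet',), ('Desk',)]
Query 2 returns: [('Desk',), ('Tablet',), ('Stapler',), ('Laptop',), ('Monitor',), ('Shelf',)]

Reason: ASC vs DESC gives opposite ordering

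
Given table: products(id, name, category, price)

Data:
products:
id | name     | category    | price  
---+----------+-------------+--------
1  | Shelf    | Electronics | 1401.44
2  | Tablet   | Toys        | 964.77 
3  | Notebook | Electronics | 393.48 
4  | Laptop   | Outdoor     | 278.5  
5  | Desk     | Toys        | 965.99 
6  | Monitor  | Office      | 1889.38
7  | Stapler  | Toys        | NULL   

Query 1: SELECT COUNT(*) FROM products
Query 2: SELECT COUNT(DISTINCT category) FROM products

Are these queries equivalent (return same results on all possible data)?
No, not equivalent

Query 1 returns: [(7,)]
Query 2 returns: [(4,)]

Reason: COUNT(*) counts rows, COUNT(DISTINCT category) counts unique categorys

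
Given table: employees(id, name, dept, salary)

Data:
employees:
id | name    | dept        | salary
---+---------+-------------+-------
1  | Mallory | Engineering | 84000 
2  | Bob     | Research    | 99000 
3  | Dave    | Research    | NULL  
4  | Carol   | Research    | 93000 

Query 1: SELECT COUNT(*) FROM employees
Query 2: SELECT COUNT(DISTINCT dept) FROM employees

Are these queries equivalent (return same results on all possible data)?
No, not equivalent

Query 1 returns: [(4,)]
Query 2 returns: [(2,)]

Reason: COUNT(*) counts rows, COUNT(DISTINCT dept) counts unique depts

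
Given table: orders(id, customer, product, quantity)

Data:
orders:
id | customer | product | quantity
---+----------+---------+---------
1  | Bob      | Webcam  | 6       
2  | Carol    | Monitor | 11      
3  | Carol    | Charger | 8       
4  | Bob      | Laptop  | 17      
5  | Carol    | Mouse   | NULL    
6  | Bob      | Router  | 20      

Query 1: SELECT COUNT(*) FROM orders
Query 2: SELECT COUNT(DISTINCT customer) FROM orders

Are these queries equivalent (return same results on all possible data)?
No, not equivalent

Query 1 returns: [(6,)]
Query 2 returns: [(2,)]

Reason: COUNT(*) counts rows, COUNT(DISTINCT customer) counts unique customers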